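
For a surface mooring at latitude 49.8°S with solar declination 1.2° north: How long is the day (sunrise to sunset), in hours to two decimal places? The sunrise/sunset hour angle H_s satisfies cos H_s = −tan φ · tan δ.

11.81 hours

cos H_s = −tan(-49.8°) · tan(1.2°) = 0.0248, so H_s = arccos(0.0248) = 88.58°.
Day length = 2 H_s / 15° h⁻¹ = 177.16° / 15 = 11.811 h.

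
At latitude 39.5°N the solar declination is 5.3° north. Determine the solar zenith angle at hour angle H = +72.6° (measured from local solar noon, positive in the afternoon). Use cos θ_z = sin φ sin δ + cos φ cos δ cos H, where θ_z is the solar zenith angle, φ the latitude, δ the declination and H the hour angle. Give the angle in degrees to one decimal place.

With φ = 39.5°, δ = 5.3°, H = 72.60°: sin φ sin δ = 0.0588, cos φ cos δ cos H = 0.2298, so cos θ_z = 0.2886.
θ_z = arccos(0.2886) = 73.23°.

73.2°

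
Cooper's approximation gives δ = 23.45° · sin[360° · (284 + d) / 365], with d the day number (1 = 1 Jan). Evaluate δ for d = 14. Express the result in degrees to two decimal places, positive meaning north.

-21.44°

360 × (284 + 14) / 365 = 293.918°; sin(293.918°) = -0.9141.
δ = 23.45 × -0.9141 = -21.436° ≈ -21.44°.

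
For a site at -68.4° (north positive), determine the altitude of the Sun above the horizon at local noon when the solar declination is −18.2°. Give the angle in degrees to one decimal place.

At local solar noon the hour angle is zero, so the elevation is 90° − |φ − δ| = 90° − |-68.4° − (-18.2°)| = 90° − 50.2° = 39.8°.

39.8°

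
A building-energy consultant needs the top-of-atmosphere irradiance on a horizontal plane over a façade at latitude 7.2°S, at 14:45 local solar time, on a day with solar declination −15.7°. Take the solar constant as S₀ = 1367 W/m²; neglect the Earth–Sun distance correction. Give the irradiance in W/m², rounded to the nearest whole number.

1028 W/m²

Hour angle H = 15° × (14.75 − 12) = 41.25°.
cos θ_z = sin(-7.2°) sin(-15.7°) + cos(-7.2°) cos(-15.7°) cos(41.25°) = 0.0339 + 0.7181 = 0.7520.
Top-of-atmosphere irradiance = S₀ cos θ_z = 1367 × 0.7520 = 1027.98 W/m².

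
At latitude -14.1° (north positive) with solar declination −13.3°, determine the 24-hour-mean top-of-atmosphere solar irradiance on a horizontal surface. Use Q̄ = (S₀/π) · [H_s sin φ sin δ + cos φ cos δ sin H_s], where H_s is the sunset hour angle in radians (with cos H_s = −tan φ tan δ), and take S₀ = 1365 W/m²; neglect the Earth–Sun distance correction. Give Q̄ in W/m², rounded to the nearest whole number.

449 W/m²

−tan φ tan δ = −(-0.2512)(-0.2364) = -0.0594; H_s = arccos(-0.0594) = 93.41°. In radians, H_s = 1.6303.
H_s sin φ sin δ = 1.6303 × -0.2436 × -0.2300 = 0.0913.
cos φ cos δ sin H_s = 0.9699 × 0.9732 × 0.9982 = 0.9422.
Q̄ = (1365/π) × (0.0913 + 0.9422) = 434.49 × 1.0335 = 449.05 W/m².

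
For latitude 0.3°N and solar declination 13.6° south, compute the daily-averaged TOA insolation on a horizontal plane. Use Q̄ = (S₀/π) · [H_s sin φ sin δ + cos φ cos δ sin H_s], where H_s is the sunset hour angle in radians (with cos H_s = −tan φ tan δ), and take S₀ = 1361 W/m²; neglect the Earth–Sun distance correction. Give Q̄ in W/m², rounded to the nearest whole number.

cos H_s = −tan(0.3°) · tan(-13.6°) = 0.0013, so H_s = arccos(0.0013) = 89.93°. In radians, H_s = 1.5696.
H_s sin φ sin δ = 1.5696 × 0.0052 × -0.2351 = -0.0019.
cos φ cos δ sin H_s = 1.0000 × 0.9720 × 1.0000 = 0.9720.
Q̄ = (1361/π) × (-0.0019 + 0.9720) = 433.22 × 0.9701 = 420.27 W/m².

420 W/m²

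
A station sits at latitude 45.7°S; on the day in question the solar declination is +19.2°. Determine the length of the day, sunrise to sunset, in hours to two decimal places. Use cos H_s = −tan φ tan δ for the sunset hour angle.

The sunset hour angle satisfies cos H_s = −tan φ tan δ = 0.3569, giving H_s = 69.09°.
Day length = 2 H_s / 15° h⁻¹ = 138.18° / 15 = 9.212 h.

9.21 hours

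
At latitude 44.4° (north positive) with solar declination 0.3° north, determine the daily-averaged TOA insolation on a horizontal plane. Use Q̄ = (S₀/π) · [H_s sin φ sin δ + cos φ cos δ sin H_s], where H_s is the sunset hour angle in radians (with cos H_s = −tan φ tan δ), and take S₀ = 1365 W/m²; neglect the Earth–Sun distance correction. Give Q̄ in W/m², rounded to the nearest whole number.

The sunset hour angle satisfies cos H_s = −tan φ tan δ = -0.0051, giving H_s = 90.29°. In radians, H_s = 1.5759.
H_s sin φ sin δ = 1.5759 × 0.6997 × 0.0052 = 0.0057.
cos φ cos δ sin H_s = 0.7145 × 1.0000 × 1.0000 = 0.7145.
Q̄ = (1365/π) × (0.0057 + 0.7145) = 434.49 × 0.7202 = 312.92 W/m².

313 W/m²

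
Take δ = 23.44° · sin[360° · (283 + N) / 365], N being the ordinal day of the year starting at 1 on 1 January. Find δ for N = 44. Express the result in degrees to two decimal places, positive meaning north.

-14.26°

360 × (283 + 44) / 365 = 322.521°; sin(322.521°) = -0.6085.
δ = 23.44 × -0.6085 = -14.263° ≈ -14.26°.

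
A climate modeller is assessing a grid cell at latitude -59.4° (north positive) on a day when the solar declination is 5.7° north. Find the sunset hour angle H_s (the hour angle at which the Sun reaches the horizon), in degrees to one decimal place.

80.3°

−tan φ tan δ = −(-1.6909)(0.0998) = 0.1688; H_s = arccos(0.1688) = 80.28°.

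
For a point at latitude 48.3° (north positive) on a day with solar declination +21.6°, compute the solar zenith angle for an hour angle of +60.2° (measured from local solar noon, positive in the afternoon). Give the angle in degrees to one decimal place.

cos θ_z = sin(48.3°) sin(21.6°) + cos(48.3°) cos(21.6°) cos(60.20°) = 0.2749 + 0.3074 = 0.5823.
θ_z = arccos(0.5823) = 54.39°.

54.4°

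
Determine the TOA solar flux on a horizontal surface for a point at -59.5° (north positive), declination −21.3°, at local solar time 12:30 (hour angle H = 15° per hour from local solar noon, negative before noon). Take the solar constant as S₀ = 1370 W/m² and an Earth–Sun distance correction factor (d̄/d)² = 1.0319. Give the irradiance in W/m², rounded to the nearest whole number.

1105 W/m²

Hour angle H = 15° × (12.5 − 12) = 7.50°.
With φ = -59.5°, δ = -21.3°, H = 7.50°: sin φ sin δ = 0.3130, cos φ cos δ cos H = 0.4688, so cos θ_z = 0.7818.
Top-of-atmosphere irradiance = S₀ (d̄/d)² cos θ_z = 1370 × 1.0319 × 0.7818 = 1105.23 W/m².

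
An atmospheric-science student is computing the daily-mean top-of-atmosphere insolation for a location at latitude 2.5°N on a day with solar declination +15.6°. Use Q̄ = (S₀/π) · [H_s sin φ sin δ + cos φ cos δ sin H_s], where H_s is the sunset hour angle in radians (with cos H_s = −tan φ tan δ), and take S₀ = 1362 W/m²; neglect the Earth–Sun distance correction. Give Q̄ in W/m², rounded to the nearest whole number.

−tan φ tan δ = −(0.0437)(0.2792) = -0.0122; H_s = arccos(-0.0122) = 90.70°. In radians, H_s = 1.5830.
H_s sin φ sin δ = 1.5830 × 0.0436 × 0.2689 = 0.0186.
cos φ cos δ sin H_s = 0.9990 × 0.9632 × 0.9999 = 0.9621.
Q̄ = (1362/π) × (0.0186 + 0.9621) = 433.54 × 0.9807 = 425.17 W/m².

425 W/m²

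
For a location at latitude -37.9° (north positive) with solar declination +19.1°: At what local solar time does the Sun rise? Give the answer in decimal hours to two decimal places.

cos H_s = −tan(-37.9°) · tan(19.1°) = 0.2696, so H_s = arccos(0.2696) = 74.36°.
Sunrise is at 12 − H_s/15 = 12 − 4.957 = 7.043 h local solar time.

7.04 h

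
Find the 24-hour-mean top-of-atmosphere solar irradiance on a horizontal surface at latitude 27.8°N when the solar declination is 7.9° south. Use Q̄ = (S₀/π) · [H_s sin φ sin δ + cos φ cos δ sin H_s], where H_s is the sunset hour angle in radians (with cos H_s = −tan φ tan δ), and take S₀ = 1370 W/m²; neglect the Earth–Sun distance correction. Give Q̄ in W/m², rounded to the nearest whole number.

339 W/m²

The sunset hour angle satisfies cos H_s = −tan φ tan δ = 0.0732, giving H_s = 85.80°. In radians, H_s = 1.4975.
H_s sin φ sin δ = 1.4975 × 0.4664 × -0.1374 = -0.0960.
cos φ cos δ sin H_s = 0.8846 × 0.9905 × 0.9973 = 0.8738.
Q̄ = (1370/π) × (-0.0960 + 0.8738) = 436.08 × 0.7778 = 339.18 W/m².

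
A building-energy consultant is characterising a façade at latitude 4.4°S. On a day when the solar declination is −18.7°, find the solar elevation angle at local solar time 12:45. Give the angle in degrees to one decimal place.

72.0°

Hour angle H = 15° × (12.75 − 12) = 11.25°.
cos θ_z = sin(-4.4°) sin(-18.7°) + cos(-4.4°) cos(-18.7°) cos(11.25°) = 0.0246 + 0.9263 = 0.9509.
θ_z = arccos(0.9509) = 18.03°, so the elevation is 90° − 18.03° = 71.97°.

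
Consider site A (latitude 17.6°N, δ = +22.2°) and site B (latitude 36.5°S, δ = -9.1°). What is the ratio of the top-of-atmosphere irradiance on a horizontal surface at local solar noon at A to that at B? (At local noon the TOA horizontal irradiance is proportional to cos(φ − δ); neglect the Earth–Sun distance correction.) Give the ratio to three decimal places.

1.123

A: cos θ_z = cos(17.6° − (22.2°)) = 0.9968.
B: cos θ_z = cos(-36.5° − (-9.1°)) = 0.8878.
Ratio A/B = 0.9968 / 0.8878 = 1.1228.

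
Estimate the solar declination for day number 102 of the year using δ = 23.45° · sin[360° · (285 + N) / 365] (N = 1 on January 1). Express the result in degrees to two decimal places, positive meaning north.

360 × (285 + 102) / 365 = 381.699°; sin(381.699°) = 0.3697.
δ = 23.45 × 0.3697 = 8.669° ≈ +8.67°.

+8.67°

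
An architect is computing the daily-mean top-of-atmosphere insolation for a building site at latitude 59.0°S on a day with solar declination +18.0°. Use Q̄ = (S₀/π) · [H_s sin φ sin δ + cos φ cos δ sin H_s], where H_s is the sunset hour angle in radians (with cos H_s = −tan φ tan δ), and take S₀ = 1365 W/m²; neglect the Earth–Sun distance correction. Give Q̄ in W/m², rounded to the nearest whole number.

64 W/m²

cos H_s = −tan(-59.0°) · tan(18.0°) = 0.5408, so H_s = arccos(0.5408) = 57.26°. In radians, H_s = 0.9994.
H_s sin φ sin δ = 0.9994 × -0.8572 × 0.3090 = -0.2647.
cos φ cos δ sin H_s = 0.5150 × 0.9511 × 0.8411 = 0.4120.
Q̄ = (1365/π) × (-0.2647 + 0.4120) = 434.49 × 0.1473 = 64.00 W/m².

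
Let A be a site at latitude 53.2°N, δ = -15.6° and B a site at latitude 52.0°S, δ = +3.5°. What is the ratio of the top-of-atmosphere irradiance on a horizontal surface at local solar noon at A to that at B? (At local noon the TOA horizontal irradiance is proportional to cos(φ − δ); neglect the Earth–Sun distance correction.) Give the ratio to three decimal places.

0.638

A: cos θ_z = cos(53.2° − (-15.6°)) = 0.3616.
B: cos θ_z = cos(-52.0° − (3.5°)) = 0.5664.
Ratio A/B = 0.3616 / 0.5664 = 0.6384.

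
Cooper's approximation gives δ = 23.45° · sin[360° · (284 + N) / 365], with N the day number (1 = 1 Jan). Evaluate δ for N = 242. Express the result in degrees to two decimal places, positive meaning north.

+8.48°

360 × (284 + 242) / 365 = 518.795°; sin(518.795°) = 0.3617.
δ = 23.45 × 0.3617 = 8.482° ≈ +8.48°.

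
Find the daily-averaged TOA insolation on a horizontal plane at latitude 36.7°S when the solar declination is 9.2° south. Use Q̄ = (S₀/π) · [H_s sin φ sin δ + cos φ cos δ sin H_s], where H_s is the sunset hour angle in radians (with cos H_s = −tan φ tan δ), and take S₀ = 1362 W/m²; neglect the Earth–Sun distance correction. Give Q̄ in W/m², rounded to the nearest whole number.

411 W/m²

−tan φ tan δ = −(-0.7454)(-0.1620) = -0.1208; H_s = arccos(-0.1208) = 96.94°. In radians, H_s = 1.6919.
H_s sin φ sin δ = 1.6919 × -0.5976 × -0.1599 = 0.1617.
cos φ cos δ sin H_s = 0.8018 × 0.9871 × 0.9927 = 0.7857.
Q̄ = (1362/π) × (0.1617 + 0.7857) = 433.54 × 0.9474 = 410.74 W/m².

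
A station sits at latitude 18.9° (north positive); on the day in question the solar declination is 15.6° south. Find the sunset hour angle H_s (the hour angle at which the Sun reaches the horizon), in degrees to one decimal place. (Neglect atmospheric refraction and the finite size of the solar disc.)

The sunset hour angle satisfies cos H_s = −tan φ tan δ = 0.0956, giving H_s = 84.51°.

84.5°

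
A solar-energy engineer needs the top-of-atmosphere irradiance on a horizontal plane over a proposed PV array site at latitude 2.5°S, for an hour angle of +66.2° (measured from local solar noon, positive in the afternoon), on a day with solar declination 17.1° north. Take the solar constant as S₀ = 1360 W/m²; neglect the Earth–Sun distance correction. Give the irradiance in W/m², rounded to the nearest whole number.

507 W/m²

cos θ_z = sin φ sin δ + cos φ cos δ cos H = (-0.0436)(0.2940) + (0.9990)(0.9558)(0.4035) = 0.3725.
Top-of-atmosphere irradiance = S₀ cos θ_z = 1360 × 0.3725 = 506.60 W/m².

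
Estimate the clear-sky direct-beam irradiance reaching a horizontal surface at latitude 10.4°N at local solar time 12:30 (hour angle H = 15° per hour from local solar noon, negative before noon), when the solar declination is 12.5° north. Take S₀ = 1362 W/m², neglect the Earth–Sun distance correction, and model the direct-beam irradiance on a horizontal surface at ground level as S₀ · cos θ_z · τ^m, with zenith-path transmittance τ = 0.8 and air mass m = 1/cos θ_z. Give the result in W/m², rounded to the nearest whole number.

Hour angle H = 15° × (12.5 − 12) = 7.50°.
cos θ_z = sin φ sin δ + cos φ cos δ cos H = (0.1805)(0.2164) + (0.9836)(0.9763)(0.9914) = 0.9911.
Air mass m = 1/cos θ_z = 1/0.9911 = 1.009; τ^m = 0.8^1.009 = 0.7984.
Surface direct beam = 1362 × 0.9911 × 0.7984 = 1077.74 W/m².

1078 W/m²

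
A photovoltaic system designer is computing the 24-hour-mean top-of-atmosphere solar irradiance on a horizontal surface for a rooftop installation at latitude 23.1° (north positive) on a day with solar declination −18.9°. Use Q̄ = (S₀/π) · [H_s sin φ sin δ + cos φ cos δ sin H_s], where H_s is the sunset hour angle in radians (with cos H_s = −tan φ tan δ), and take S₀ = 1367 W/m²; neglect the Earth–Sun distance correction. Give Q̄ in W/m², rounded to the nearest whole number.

296 W/m²

cos H_s = −tan(23.1°) · tan(-18.9°) = 0.1460, so H_s = arccos(0.1460) = 81.60°. In radians, H_s = 1.4242.
H_s sin φ sin δ = 1.4242 × 0.3923 × -0.3239 = -0.1810.
cos φ cos δ sin H_s = 0.9198 × 0.9461 × 0.9893 = 0.8609.
Q̄ = (1367/π) × (-0.1810 + 0.8609) = 435.13 × 0.6799 = 295.84 W/m².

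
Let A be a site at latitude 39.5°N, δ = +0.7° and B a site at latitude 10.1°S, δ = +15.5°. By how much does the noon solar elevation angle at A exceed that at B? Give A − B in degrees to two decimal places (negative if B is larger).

-13.20°

A: 90° − |39.5 − (0.7)| = 51.20°.
B: 90° − |-10.1 − (15.5)| = 64.40°.
A − B = 51.20 − 64.40 = -13.20°.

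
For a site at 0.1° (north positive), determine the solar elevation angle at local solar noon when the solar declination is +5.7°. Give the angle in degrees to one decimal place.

At local solar noon the hour angle is zero, so the elevation is 90° − |φ − δ| = 90° − |0.1° − (5.7°)| = 90° − 5.6° = 84.4°.

84.4°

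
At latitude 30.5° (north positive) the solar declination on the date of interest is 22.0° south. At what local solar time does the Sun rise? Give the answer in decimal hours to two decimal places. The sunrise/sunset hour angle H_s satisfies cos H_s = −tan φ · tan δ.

6.92 h

The sunset hour angle satisfies cos H_s = −tan φ tan δ = 0.2380, giving H_s = 76.23°.
Sunrise is at 12 − H_s/15 = 12 − 5.082 = 6.918 h local solar time.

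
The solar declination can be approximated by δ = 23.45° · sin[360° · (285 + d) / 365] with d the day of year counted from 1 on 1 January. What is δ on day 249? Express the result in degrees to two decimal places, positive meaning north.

360 × (285 + 249) / 365 = 526.685°; sin(526.685°) = 0.2303.
δ = 23.45 × 0.2303 = 5.401° ≈ +5.40°.

+5.40°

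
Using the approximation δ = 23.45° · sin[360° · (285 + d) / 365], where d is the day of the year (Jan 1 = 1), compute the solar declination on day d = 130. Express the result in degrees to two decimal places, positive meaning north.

+17.78°

360 × (285 + 130) / 365 = 409.315°; sin(409.315°) = 0.7583.
δ = 23.45 × 0.7583 = 17.782° ≈ +17.78°.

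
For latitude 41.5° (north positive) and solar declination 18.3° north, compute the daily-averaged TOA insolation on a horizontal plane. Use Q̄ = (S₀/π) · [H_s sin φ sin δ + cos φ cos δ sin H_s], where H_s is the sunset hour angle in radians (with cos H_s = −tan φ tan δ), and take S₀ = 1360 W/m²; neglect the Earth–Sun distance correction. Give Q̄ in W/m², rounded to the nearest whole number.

463 W/m²

−tan φ tan δ = −(0.8847)(0.3307) = -0.2926; H_s = arccos(-0.2926) = 107.01°. In radians, H_s = 1.8677.
H_s sin φ sin δ = 1.8677 × 0.6626 × 0.3140 = 0.3886.
cos φ cos δ sin H_s = 0.7490 × 0.9494 × 0.9562 = 0.6800.
Q̄ = (1360/π) × (0.3886 + 0.6800) = 432.90 × 1.0686 = 462.60 W/m².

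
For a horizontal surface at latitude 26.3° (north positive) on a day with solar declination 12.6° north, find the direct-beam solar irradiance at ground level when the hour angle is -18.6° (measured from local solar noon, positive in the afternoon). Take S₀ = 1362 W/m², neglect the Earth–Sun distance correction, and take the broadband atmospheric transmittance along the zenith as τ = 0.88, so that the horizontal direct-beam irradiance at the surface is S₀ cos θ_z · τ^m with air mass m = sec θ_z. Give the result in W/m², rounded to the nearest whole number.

1098 W/m²

With φ = 26.3°, δ = 12.6°, H = -18.60°: sin φ sin δ = 0.0967, cos φ cos δ cos H = 0.8292, so cos θ_z = 0.9259.
Air mass m = 1/cos θ_z = 1/0.9259 = 1.080; τ^m = 0.88^1.080 = 0.8710.
Surface direct beam = 1362 × 0.9259 × 0.8710 = 1098.40 W/m².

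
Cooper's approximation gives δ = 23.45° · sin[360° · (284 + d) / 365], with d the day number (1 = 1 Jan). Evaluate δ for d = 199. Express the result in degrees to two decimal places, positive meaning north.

+21.01°

360 × (284 + 199) / 365 = 476.384°; sin(476.384°) = 0.8958.
δ = 23.45 × 0.8958 = 21.007° ≈ +21.01°.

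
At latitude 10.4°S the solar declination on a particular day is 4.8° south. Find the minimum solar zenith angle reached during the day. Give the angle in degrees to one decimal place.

5.6°

At local solar noon the hour angle is zero, so the zenith angle is |φ − δ| = |-10.4° − (-4.8°)| = 5.6°.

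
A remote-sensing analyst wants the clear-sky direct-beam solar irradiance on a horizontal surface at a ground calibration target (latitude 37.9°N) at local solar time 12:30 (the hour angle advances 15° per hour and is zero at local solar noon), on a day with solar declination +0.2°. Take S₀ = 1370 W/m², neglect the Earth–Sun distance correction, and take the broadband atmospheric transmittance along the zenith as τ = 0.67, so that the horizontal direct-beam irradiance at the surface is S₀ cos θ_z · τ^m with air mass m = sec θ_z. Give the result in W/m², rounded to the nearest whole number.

645 W/m²

Hour angle H = 15° × (12.5 − 12) = 7.50°.
With φ = 37.9°, δ = 0.2°, H = 7.50°: sin φ sin δ = 0.0021, cos φ cos δ cos H = 0.7823, so cos θ_z = 0.7844.
Air mass m = 1/cos θ_z = 1/0.7844 = 1.275; τ^m = 0.67^1.275 = 0.6001.
Surface direct beam = 1370 × 0.7844 × 0.6001 = 644.88 W/m².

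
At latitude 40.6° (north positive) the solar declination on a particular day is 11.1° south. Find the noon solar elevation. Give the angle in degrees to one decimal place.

At local solar noon the hour angle is zero, so the elevation is 90° − |φ − δ| = 90° − |40.6° − (-11.1°)| = 90° − 51.7° = 38.3°.

38.3°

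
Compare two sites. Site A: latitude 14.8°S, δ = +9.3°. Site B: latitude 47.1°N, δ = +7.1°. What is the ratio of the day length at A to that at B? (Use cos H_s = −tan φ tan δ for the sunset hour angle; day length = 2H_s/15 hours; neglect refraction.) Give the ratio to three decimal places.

A: H_s = arccos(−tan -14.8° · tan 9.3°) = 87.52°, so 2H_s/15 = 11.6693 h.
B: H_s = arccos(−tan 47.1° · tan 7.1°) = 97.70°, so 2H_s/15 = 13.0267 h.
Ratio A/B = 11.6693 / 13.0267 = 0.8958.

0.896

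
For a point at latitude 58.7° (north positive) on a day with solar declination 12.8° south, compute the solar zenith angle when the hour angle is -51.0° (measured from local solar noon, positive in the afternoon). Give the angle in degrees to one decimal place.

With φ = 58.7°, δ = -12.8°, H = -51.00°: sin φ sin δ = -0.1893, cos φ cos δ cos H = 0.3188, so cos θ_z = 0.1295.
θ_z = arccos(0.1295) = 82.56°.

82.6°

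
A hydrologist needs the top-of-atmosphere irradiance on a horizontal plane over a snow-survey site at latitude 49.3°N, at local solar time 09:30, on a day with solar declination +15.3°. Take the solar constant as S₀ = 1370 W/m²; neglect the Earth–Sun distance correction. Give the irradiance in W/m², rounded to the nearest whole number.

958 W/m²

Hour angle H = 15° × (9.5 − 12) = -37.50°.
cos θ_z = sin φ sin δ + cos φ cos δ cos H = (0.7581)(0.2639) + (0.6521)(0.9646)(0.7934) = 0.6991.
Top-of-atmosphere irradiance = S₀ cos θ_z = 1370 × 0.6991 = 957.77 W/m².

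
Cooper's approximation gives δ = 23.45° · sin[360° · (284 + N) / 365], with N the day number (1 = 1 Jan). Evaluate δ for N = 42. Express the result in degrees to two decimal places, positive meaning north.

360 × (284 + 42) / 365 = 321.534°; sin(321.534°) = -0.6221.
δ = 23.45 × -0.6221 = -14.588° ≈ -14.59°.

-14.59°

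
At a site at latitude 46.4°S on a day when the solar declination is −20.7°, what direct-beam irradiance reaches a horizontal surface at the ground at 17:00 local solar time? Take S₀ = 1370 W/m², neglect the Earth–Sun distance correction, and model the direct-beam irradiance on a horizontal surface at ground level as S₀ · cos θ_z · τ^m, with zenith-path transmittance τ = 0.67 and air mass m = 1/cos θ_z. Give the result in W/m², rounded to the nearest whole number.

Hour angle H = 15° × (17 − 12) = 75.00°.
With φ = -46.4°, δ = -20.7°, H = 75.00°: sin φ sin δ = 0.2560, cos φ cos δ cos H = 0.1670, so cos θ_z = 0.4230.
Air mass m = 1/cos θ_z = 1/0.4230 = 2.364; τ^m = 0.67^2.364 = 0.3880.
Surface direct beam = 1370 × 0.4230 × 0.3880 = 224.85 W/m².

225 W/m²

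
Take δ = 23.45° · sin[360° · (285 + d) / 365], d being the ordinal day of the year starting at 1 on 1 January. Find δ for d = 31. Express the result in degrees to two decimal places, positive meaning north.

360 × (285 + 31) / 365 = 311.671°; sin(311.671°) = -0.7470.
δ = 23.45 × -0.7470 = -17.517° ≈ -17.52°.

-17.52°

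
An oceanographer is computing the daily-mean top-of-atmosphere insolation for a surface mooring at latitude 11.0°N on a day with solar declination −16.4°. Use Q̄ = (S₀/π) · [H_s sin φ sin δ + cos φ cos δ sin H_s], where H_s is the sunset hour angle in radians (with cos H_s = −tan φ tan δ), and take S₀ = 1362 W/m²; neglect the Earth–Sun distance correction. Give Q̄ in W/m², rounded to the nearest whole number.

372 W/m²

The sunset hour angle satisfies cos H_s = −tan φ tan δ = 0.0572, giving H_s = 86.72°. In radians, H_s = 1.5135.
H_s sin φ sin δ = 1.5135 × 0.1908 × -0.2823 = -0.0815.
cos φ cos δ sin H_s = 0.9816 × 0.9593 × 0.9984 = 0.9401.
Q̄ = (1362/π) × (-0.0815 + 0.9401) = 433.54 × 0.8586 = 372.24 W/m².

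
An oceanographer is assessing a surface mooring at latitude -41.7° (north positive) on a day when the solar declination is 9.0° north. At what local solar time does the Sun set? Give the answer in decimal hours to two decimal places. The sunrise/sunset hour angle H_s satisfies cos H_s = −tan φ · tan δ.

cos H_s = −tan(-41.7°) · tan(9.0°) = 0.1411, so H_s = arccos(0.1411) = 81.89°.
Sunset is at 12 + H_s/15 = 12 + 5.459 = 17.459 h local solar time.

17.46 h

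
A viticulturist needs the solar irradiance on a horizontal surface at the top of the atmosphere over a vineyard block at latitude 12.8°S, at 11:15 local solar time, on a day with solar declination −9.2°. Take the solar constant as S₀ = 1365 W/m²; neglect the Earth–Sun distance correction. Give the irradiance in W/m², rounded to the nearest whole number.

Hour angle H = 15° × (11.25 − 12) = -11.25°.
cos θ_z = sin(-12.8°) sin(-9.2°) + cos(-12.8°) cos(-9.2°) cos(-11.25°) = 0.0354 + 0.9441 = 0.9795.
Top-of-atmosphere irradiance = S₀ cos θ_z = 1365 × 0.9795 = 1337.02 W/m².

1337 W/m²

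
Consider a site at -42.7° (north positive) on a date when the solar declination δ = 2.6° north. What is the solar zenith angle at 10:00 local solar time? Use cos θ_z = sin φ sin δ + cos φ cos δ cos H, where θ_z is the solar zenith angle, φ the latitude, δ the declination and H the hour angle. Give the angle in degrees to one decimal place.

52.8°

Hour angle H = 15° × (10 − 12) = -30.00°.
With φ = -42.7°, δ = 2.6°, H = -30.00°: sin φ sin δ = -0.0308, cos φ cos δ cos H = 0.6358, so cos θ_z = 0.6050.
θ_z = arccos(0.6050) = 52.77°.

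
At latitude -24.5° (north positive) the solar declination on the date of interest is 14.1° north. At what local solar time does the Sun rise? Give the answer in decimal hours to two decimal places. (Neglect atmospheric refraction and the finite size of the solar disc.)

cos H_s = −tan(-24.5°) · tan(14.1°) = 0.1145, so H_s = arccos(0.1145) = 83.43°.
Sunrise is at 12 − H_s/15 = 12 − 5.562 = 6.438 h local solar time.

6.44 h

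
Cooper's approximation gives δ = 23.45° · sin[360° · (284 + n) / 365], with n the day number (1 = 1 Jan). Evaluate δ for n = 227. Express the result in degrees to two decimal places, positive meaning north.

360 × (284 + 227) / 365 = 504.000°; sin(504.000°) = 0.5878.
δ = 23.45 × 0.5878 = 13.784° ≈ +13.78°.

+13.78°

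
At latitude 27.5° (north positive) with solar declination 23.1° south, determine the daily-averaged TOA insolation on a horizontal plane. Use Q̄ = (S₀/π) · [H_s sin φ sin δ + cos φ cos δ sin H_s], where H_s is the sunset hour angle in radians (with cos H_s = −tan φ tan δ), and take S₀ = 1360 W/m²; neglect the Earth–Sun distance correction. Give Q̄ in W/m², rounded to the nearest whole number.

239 W/m²

The sunset hour angle satisfies cos H_s = −tan φ tan δ = 0.2220, giving H_s = 77.17°. In radians, H_s = 1.3469.
H_s sin φ sin δ = 1.3469 × 0.4617 × -0.3923 = -0.2440.
cos φ cos δ sin H_s = 0.8870 × 0.9198 × 0.9750 = 0.7955.
Q̄ = (1360/π) × (-0.2440 + 0.7955) = 432.90 × 0.5515 = 238.74 W/m².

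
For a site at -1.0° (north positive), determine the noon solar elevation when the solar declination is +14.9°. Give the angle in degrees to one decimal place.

74.1°

At local solar noon the hour angle is zero, so the elevation is 90° − |φ − δ| = 90° − |-1.0° − (14.9°)| = 90° − 15.9° = 74.1°.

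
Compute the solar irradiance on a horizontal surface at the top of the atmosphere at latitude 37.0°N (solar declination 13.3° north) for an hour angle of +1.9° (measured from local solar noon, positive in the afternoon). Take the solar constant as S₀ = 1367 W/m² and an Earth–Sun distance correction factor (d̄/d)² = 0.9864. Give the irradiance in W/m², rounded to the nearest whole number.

cos θ_z = sin φ sin δ + cos φ cos δ cos H = (0.6018)(0.2300) + (0.7986)(0.9732)(0.9995) = 0.9152.
Top-of-atmosphere irradiance = S₀ (d̄/d)² cos θ_z = 1367 × 0.9864 × 0.9152 = 1234.06 W/m².

1234 W/m²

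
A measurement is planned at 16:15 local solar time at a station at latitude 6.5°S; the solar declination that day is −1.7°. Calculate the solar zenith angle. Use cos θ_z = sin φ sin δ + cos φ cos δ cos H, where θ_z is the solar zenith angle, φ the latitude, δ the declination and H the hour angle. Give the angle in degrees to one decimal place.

Hour angle H = 15° × (16.25 − 12) = 63.75°.
cos θ_z = sin φ sin δ + cos φ cos δ cos H = (-0.1132)(-0.0297) + (0.9936)(0.9996)(0.4423) = 0.4427.
θ_z = arccos(0.4427) = 63.72°.

63.7°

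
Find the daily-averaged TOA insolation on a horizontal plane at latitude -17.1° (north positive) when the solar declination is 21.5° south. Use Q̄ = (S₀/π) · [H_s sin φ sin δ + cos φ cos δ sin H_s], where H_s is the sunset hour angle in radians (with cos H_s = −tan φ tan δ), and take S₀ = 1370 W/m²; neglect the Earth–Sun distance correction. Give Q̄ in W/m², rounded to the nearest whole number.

cos H_s = −tan(-17.1°) · tan(-21.5°) = -0.1212, so H_s = arccos(-0.1212) = 96.96°. In radians, H_s = 1.6923.
H_s sin φ sin δ = 1.6923 × -0.2940 × -0.3665 = 0.1823.
cos φ cos δ sin H_s = 0.9558 × 0.9304 × 0.9926 = 0.8827.
Q̄ = (1370/π) × (0.1823 + 0.8827) = 436.08 × 1.0650 = 464.43 W/m².

464 W/m²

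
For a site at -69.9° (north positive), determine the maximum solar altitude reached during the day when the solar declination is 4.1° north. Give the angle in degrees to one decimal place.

16.0°

At local solar noon the hour angle is zero, so the elevation is 90° − |φ − δ| = 90° − |-69.9° − (4.1°)| = 90° − 74.0° = 16.0°.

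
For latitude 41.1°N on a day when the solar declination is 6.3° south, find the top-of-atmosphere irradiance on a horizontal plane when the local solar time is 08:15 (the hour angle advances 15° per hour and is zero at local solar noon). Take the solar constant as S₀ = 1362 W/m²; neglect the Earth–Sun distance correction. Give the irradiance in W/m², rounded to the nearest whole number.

Hour angle H = 15° × (8.25 − 12) = -56.25°.
cos θ_z = sin φ sin δ + cos φ cos δ cos H = (0.6574)(-0.1097) + (0.7536)(0.9940)(0.5556) = 0.3441.
Top-of-atmosphere irradiance = S₀ cos θ_z = 1362 × 0.3441 = 468.66 W/m².

469 W/m²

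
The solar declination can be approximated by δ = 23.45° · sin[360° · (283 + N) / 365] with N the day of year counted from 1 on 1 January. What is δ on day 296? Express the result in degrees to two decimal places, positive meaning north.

360 × (283 + 296) / 365 = 571.068°; sin(571.068°) = -0.5161.
δ = 23.45 × -0.5161 = -12.103° ≈ -12.10°.

-12.10°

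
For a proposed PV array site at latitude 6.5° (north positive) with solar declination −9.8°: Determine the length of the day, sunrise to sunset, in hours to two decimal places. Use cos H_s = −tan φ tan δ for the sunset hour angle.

11.85 hours

cos H_s = −tan(6.5°) · tan(-9.8°) = 0.0197, so H_s = arccos(0.0197) = 88.87°.
Day length = 2 H_s / 15° h⁻¹ = 177.74° / 15 = 11.849 h.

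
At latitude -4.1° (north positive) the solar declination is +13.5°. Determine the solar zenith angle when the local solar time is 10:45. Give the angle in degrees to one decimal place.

Hour angle H = 15° × (10.75 − 12) = -18.75°.
With φ = -4.1°, δ = 13.5°, H = -18.75°: sin φ sin δ = -0.0167, cos φ cos δ cos H = 0.9184, so cos θ_z = 0.9017.
θ_z = arccos(0.9017) = 25.62°.

25.6°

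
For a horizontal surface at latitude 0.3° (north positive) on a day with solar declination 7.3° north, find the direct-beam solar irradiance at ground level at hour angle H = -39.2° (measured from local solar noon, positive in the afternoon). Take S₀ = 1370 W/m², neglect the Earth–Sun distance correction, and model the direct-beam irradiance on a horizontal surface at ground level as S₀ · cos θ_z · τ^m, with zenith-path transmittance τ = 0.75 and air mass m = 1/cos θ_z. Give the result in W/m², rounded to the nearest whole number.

725 W/m²

With φ = 0.3°, δ = 7.3°, H = -39.20°: sin φ sin δ = 0.0007, cos φ cos δ cos H = 0.7687, so cos θ_z = 0.7694.
Air mass m = 1/cos θ_z = 1/0.7694 = 1.300; τ^m = 0.75^1.300 = 0.6880.
Surface direct beam = 1370 × 0.7694 × 0.6880 = 725.21 W/m².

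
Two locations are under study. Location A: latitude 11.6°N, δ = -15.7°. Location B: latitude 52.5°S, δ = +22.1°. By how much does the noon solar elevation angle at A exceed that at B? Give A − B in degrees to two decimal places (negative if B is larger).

+47.30°

A: 90° − |11.6 − (-15.7)| = 62.70°.
B: 90° − |-52.5 − (22.1)| = 15.40°.
A − B = 62.70 − 15.40 = 47.30°.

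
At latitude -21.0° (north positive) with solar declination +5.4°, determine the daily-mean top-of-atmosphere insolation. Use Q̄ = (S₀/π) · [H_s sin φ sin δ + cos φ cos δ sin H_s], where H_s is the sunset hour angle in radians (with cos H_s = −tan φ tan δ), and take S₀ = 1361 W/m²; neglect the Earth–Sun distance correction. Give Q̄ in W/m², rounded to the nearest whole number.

−tan φ tan δ = −(-0.3839)(0.0945) = 0.0363; H_s = arccos(0.0363) = 87.92°. In radians, H_s = 1.5345.
H_s sin φ sin δ = 1.5345 × -0.3584 × 0.0941 = -0.0518.
cos φ cos δ sin H_s = 0.9336 × 0.9956 × 0.9993 = 0.9288.
Q̄ = (1361/π) × (-0.0518 + 0.9288) = 433.22 × 0.8770 = 379.93 W/m².

380 W/m²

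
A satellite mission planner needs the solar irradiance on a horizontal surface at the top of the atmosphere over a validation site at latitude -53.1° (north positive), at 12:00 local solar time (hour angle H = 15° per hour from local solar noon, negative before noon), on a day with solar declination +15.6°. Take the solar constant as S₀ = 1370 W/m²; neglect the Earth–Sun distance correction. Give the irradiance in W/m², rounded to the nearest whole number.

498 W/m²

Hour angle H = 15° × (12 − 12) = 0.00°.
cos θ_z = sin(-53.1°) sin(15.6°) + cos(-53.1°) cos(15.6°) cos(0.00°) = -0.2151 + 0.5783 = 0.3632.
Top-of-atmosphere irradiance = S₀ cos θ_z = 1370 × 0.3632 = 497.58 W/m².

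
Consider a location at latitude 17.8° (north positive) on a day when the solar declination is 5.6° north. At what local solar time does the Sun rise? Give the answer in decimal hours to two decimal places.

5.88 h

The sunset hour angle satisfies cos H_s = −tan φ tan δ = -0.0315, giving H_s = 91.81°.
Sunrise is at 12 − H_s/15 = 12 − 6.121 = 5.879 h local solar time.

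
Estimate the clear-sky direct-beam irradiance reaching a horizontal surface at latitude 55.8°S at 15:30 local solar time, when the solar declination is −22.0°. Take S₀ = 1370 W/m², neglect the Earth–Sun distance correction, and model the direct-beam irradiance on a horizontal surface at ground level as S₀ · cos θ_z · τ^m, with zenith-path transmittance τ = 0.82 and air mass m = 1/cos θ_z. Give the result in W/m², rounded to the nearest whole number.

626 W/m²

Hour angle H = 15° × (15.5 − 12) = 52.50°.
cos θ_z = sin φ sin δ + cos φ cos δ cos H = (-0.8271)(-0.3746) + (0.5621)(0.9272)(0.6088) = 0.6271.
Air mass m = 1/cos θ_z = 1/0.6271 = 1.595; τ^m = 0.82^1.595 = 0.7287.
Surface direct beam = 1370 × 0.6271 × 0.7287 = 626.05 W/m².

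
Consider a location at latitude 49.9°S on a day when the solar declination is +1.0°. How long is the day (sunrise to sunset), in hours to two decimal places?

11.84 hours

−tan φ tan δ = −(-1.1875)(0.0175) = 0.0208; H_s = arccos(0.0208) = 88.81°.
Day length = 2 H_s / 15° h⁻¹ = 177.62° / 15 = 11.841 h.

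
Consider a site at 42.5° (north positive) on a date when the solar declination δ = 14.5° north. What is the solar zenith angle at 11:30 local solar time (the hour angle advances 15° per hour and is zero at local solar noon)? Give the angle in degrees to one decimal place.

28.7°

Hour angle H = 15° × (11.5 − 12) = -7.50°.
cos θ_z = sin(42.5°) sin(14.5°) + cos(42.5°) cos(14.5°) cos(-7.50°) = 0.1692 + 0.7077 = 0.8769.
θ_z = arccos(0.8769) = 28.73°.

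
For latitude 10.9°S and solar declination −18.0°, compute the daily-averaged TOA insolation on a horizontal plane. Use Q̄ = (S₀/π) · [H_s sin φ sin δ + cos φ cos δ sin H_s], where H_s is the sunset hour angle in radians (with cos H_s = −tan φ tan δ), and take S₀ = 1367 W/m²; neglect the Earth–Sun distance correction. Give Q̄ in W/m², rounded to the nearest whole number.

447 W/m²

−tan φ tan δ = −(-0.1926)(-0.3249) = -0.0626; H_s = arccos(-0.0626) = 93.59°. In radians, H_s = 1.6335.
H_s sin φ sin δ = 1.6335 × -0.1891 × -0.3090 = 0.0954.
cos φ cos δ sin H_s = 0.9820 × 0.9511 × 0.9980 = 0.9321.
Q̄ = (1367/π) × (0.0954 + 0.9321) = 435.13 × 1.0275 = 447.10 W/m².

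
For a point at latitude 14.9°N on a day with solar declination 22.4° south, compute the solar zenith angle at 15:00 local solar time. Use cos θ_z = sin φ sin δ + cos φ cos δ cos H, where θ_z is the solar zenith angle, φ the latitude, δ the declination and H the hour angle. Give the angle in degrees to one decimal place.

Hour angle H = 15° × (15 − 12) = 45.00°.
cos θ_z = sin(14.9°) sin(-22.4°) + cos(14.9°) cos(-22.4°) cos(45.00°) = -0.0980 + 0.6318 = 0.5338.
θ_z = arccos(0.5338) = 57.74°.

57.7°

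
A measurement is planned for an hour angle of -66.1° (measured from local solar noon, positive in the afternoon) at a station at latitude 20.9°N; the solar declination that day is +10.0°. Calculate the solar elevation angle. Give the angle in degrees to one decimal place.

25.8°

cos θ_z = sin(20.9°) sin(10.0°) + cos(20.9°) cos(10.0°) cos(-66.10°) = 0.0619 + 0.3727 = 0.4346.
θ_z = arccos(0.4346) = 64.24°, so the elevation is 90° − 64.24° = 25.76°.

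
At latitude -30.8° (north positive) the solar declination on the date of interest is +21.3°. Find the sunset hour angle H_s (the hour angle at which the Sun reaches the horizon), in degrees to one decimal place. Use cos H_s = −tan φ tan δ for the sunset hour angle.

cos H_s = −tan(-30.8°) · tan(21.3°) = 0.2324, so H_s = arccos(0.2324) = 76.56°.

76.6°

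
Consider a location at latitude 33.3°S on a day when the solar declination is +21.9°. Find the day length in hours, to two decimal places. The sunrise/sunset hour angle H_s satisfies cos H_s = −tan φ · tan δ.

The sunset hour angle satisfies cos H_s = −tan φ tan δ = 0.2641, giving H_s = 74.69°.
Day length = 2 H_s / 15° h⁻¹ = 149.38° / 15 = 9.959 h.

9.96 hours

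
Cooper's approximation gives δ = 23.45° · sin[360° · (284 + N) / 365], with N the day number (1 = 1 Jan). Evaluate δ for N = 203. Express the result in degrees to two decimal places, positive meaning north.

+20.24°

360 × (284 + 203) / 365 = 480.329°; sin(480.329°) = 0.8631.
δ = 23.45 × 0.8631 = 20.240° ≈ +20.24°.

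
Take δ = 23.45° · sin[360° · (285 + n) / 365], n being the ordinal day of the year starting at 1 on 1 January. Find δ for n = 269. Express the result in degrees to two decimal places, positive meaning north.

-2.62°

360 × (285 + 269) / 365 = 546.411°; sin(546.411°) = -0.1117.
δ = 23.45 × -0.1117 = -2.619° ≈ -2.62°.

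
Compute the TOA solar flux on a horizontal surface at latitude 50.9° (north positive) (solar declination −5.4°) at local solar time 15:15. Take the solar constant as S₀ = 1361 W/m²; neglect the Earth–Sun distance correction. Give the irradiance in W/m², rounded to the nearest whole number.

Hour angle H = 15° × (15.25 − 12) = 48.75°.
cos θ_z = sin(50.9°) sin(-5.4°) + cos(50.9°) cos(-5.4°) cos(48.75°) = -0.0730 + 0.4140 = 0.3410.
Top-of-atmosphere irradiance = S₀ cos θ_z = 1361 × 0.3410 = 464.10 W/m².

464 W/m²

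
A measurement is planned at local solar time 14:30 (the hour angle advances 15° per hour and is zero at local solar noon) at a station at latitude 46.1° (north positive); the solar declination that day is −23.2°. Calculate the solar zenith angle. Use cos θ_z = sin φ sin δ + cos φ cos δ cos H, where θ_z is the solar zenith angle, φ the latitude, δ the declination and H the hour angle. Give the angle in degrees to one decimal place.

77.2°

Hour angle H = 15° × (14.5 − 12) = 37.50°.
cos θ_z = sin φ sin δ + cos φ cos δ cos H = (0.7206)(-0.3939) + (0.6934)(0.9191)(0.7934) = 0.2218.
θ_z = arccos(0.2218) = 77.19°.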